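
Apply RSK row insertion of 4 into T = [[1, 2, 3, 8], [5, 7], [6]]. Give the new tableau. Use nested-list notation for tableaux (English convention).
In row 1, 4 replaces 8 (the leftmost entry greater than 4); 8 is bumped to row 2. 8 is appended to row 2. The new tableau is [[1, 2, 3, 4], [5, 7, 8], [6]].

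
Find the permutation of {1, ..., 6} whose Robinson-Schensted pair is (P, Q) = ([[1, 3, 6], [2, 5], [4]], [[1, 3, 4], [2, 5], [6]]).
4 2 5 6 3 1

Reverse the RSK construction: for i from n down to 1, find the cell of Q containing i, remove the entry at that cell from P, and reverse-bump it up through P; the value ejected from row 1 is w(i).

Step i=6: Q has 6 at row 3, column 1; remove 4 from row 3 of P and reverse-bump: 4 enters row 2 and ejects 2; 2 enters row 1 and ejects 1. So w(6) = 1. P is now [[2, 3, 6], [4, 5]].
Step i=5: Q has 5 at row 2, column 2; remove 5 from row 2 of P and reverse-bump: 5 enters row 1 and ejects 3. So w(5) = 3. P is now [[2, 5, 6], [4]].
Step i=4: Q has 4 at row 1, column 3; remove that cell from P, ejecting 6. So w(4) = 6. P is now [[2, 5], [4]].
Step i=3: Q has 3 at row 1, column 2; remove that cell from P, ejecting 5. So w(3) = 5. P is now [[2], [4]].
Step i=2: Q has 2 at row 2, column 1; remove 4 from row 2 of P and reverse-bump: 4 enters row 1 and ejects 2. So w(2) = 2. P is now [[4]].
Step i=1: Q has 1 at row 1, column 1; remove that cell from P, ejecting 4. So w(1) = 4. P is now [].

So w = 4 2 5 6 3 1.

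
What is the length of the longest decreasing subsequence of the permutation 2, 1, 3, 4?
2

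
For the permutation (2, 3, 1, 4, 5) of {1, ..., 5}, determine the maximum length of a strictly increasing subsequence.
4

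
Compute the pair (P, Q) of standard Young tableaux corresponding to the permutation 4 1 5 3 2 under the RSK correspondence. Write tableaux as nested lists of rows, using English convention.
P = [[1, 2], [3, 5], [4]], Q = [[1, 3], [2, 4], [5]]

Insert each entry of the permutation into P by Schensted row insertion, recording in Q the position of each new cell.

Insert 4: appended to row 1. P = [[4]].
Insert 1: 1 bumps 4 from row 1; 4 starts row 2. P = [[1], [4]].
Insert 5: appended to row 1. P = [[1, 5], [4]].
Insert 3: 3 bumps 5 from row 1; 5 appends to row 2. P = [[1, 3], [4, 5]].
Insert 2: 2 bumps 3 from row 1; 3 bumps 4 from row 2; 4 starts row 3. P = [[1, 2], [3, 5], [4]].

So P = [[1, 2], [3, 5], [4]], Q = [[1, 3], [2, 4], [5]].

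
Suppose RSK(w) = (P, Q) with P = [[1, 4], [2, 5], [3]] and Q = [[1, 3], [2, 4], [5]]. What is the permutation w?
Reverse the RSK construction: for i from n down to 1, find the cell of Q containing i, remove the entry at that cell from P, and reverse-bump it up through P; the value ejected from row 1 is w(i).

Step i=5: Q has 5 at row 3, column 1; remove 3 from row 3 of P and reverse-bump: 3 enters row 2 and ejects 2; 2 enters row 1 and ejects 1. So w(5) = 1. P is now [[2, 4], [3, 5]].
Step i=4: Q has 4 at row 2, column 2; remove 5 from row 2 of P and reverse-bump: 5 enters row 1 and ejects 4. So w(4) = 4. P is now [[2, 5], [3]].
Step i=3: Q has 3 at row 1, column 2; remove that cell from P, ejecting 5. So w(3) = 5. P is now [[2], [3]].
Step i=2: Q has 2 at row 2, column 1; remove 3 from row 2 of P and reverse-bump: 3 enters row 1 and ejects 2. So w(2) = 2. P is now [[3]].
Step i=1: Q has 1 at row 1, column 1; remove that cell from P, ejecting 3. So w(1) = 3. P is now [].

So w = 3 2 5 4 1.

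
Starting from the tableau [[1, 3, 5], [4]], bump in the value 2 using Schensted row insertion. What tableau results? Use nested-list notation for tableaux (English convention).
[[1, 2, 5], [3], [4]]

In row 1, 2 replaces 3 (the leftmost entry greater than 2); 3 is bumped to row 2. In row 2, 3 replaces 4 (the leftmost entry greater than 3); 4 is bumped to row 3. 4 starts a new row 3. The new tableau is [[1, 2, 5], [3], [4]].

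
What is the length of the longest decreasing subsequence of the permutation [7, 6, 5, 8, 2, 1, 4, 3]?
5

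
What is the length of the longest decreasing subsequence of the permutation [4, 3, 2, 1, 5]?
4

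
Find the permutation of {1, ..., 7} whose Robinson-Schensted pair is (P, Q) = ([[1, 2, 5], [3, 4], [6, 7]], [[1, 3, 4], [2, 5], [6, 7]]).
Reverse the RSK construction: for i from n down to 1, find the cell of Q containing i, remove the entry at that cell from P, and reverse-bump it up through P; the value ejected from row 1 is w(i).

Step i=7: Q has 7 at row 3, column 2; remove 7 from row 3 of P and reverse-bump: 7 enters row 2 and ejects 4; 4 enters row 1 and ejects 2. So w(7) = 2. P is now [[1, 4, 5], [3, 7], [6]].
Step i=6: Q has 6 at row 3, column 1; remove 6 from row 3 of P and reverse-bump: 6 enters row 2 and ejects 3; 3 enters row 1 and ejects 1. So w(6) = 1. P is now [[3, 4, 5], [6, 7]].
Step i=5: Q has 5 at row 2, column 2; remove 7 from row 2 of P and reverse-bump: 7 enters row 1 and ejects 5. So w(5) = 5. P is now [[3, 4, 7], [6]].
Step i=4: Q has 4 at row 1, column 3; remove that cell from P, ejecting 7. So w(4) = 7. P is now [[3, 4], [6]].
Step i=3: Q has 3 at row 1, column 2; remove that cell from P, ejecting 4. So w(3) = 4. P is now [[3], [6]].
Step i=2: Q has 2 at row 2, column 1; remove 6 from row 2 of P and reverse-bump: 6 enters row 1 and ejects 3. So w(2) = 3. P is now [[6]].
Step i=1: Q has 1 at row 1, column 1; remove that cell from P, ejecting 6. So w(1) = 6. P is now [].

So w = 6 3 4 7 5 1 2.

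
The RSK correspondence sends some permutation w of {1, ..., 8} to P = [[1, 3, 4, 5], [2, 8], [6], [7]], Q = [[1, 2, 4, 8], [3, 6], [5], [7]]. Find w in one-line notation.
2 7 6 8 3 4 1 5

Reverse the RSK construction: for i from n down to 1, find the cell of Q containing i, remove the entry at that cell from P, and reverse-bump it up through P; the value ejected from row 1 is w(i).

Step i=8: Q has 8 at row 1, column 4; remove that cell from P, ejecting 5. So w(8) = 5. P is now [[1, 3, 4], [2, 8], [6], [7]].
Step i=7: Q has 7 at row 4, column 1; remove 7 from row 4 of P and reverse-bump: 7 enters row 3 and ejects 6; 6 enters row 2 and ejects 2; 2 enters row 1 and ejects 1. So w(7) = 1. P is now [[2, 3, 4], [6, 8], [7]].
Step i=6: Q has 6 at row 2, column 2; remove 8 from row 2 of P and reverse-bump: 8 enters row 1 and ejects 4. So w(6) = 4. P is now [[2, 3, 8], [6], [7]].
Step i=5: Q has 5 at row 3, column 1; remove 7 from row 3 of P and reverse-bump: 7 enters row 2 and ejects 6; 6 enters row 1 and ejects 3. So w(5) = 3. P is now [[2, 6, 8], [7]].
Step i=4: Q has 4 at row 1, column 3; remove that cell from P, ejecting 8. So w(4) = 8. P is now [[2, 6], [7]].
Step i=3: Q has 3 at row 2, column 1; remove 7 from row 2 of P and reverse-bump: 7 enters row 1 and ejects 6. So w(3) = 6. P is now [[2, 7]].
Step i=2: Q has 2 at row 1, column 2; remove that cell from P, ejecting 7. So w(2) = 7. P is now [[2]].
Step i=1: Q has 1 at row 1, column 1; remove that cell from P, ejecting 2. So w(1) = 2. P is now [].

So w = 2 7 6 8 3 4 1 5.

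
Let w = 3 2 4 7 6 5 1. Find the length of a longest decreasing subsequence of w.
4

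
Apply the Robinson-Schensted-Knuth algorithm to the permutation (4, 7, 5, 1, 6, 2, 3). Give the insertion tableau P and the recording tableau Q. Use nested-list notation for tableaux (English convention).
Insert each entry of the permutation into P by Schensted row insertion, recording in Q the position of each new cell.

Insert 4: appended to row 1. P = [[4]].
Insert 7: appended to row 1. P = [[4, 7]].
Insert 5: 5 bumps 7 from row 1; 7 starts row 2. P = [[4, 5], [7]].
Insert 1: 1 bumps 4 from row 1; 4 bumps 7 from row 2; 7 starts row 3. P = [[1, 5], [4], [7]].
Insert 6: appended to row 1. P = [[1, 5, 6], [4], [7]].
Insert 2: 2 bumps 5 from row 1; 5 appends to row 2. P = [[1, 2, 6], [4, 5], [7]].
Insert 3: 3 bumps 6 from row 1; 6 appends to row 2. P = [[1, 2, 3], [4, 5, 6], [7]].

So P = [[1, 2, 3], [4, 5, 6], [7]], Q = [[1, 2, 5], [3, 6, 7], [4]].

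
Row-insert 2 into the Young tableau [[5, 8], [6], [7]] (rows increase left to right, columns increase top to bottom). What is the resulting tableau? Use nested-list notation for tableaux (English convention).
In row 1, 2 replaces 5 (the leftmost entry greater than 2); 5 is bumped to row 2. In row 2, 5 replaces 6 (the leftmost entry greater than 5); 6 is bumped to row 3. In row 3, 6 replaces 7 (the leftmost entry greater than 6); 7 is bumped to row 4. 7 starts a new row 4. The new tableau is [[2, 8], [5], [6], [7]].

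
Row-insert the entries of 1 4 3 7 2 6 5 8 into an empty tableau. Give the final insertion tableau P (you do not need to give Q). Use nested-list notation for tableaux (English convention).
P = [[1, 2, 5, 8], [3, 6], [4, 7]]

Insert 1: appended to row 1. P = [[1]].
Insert 4: appended to row 1. P = [[1, 4]].
Insert 3: 3 bumps 4 from row 1; 4 starts row 2. P = [[1, 3], [4]].
Insert 7: appended to row 1. P = [[1, 3, 7], [4]].
Insert 2: 2 bumps 3 from row 1; 3 bumps 4 from row 2; 4 starts row 3. P = [[1, 2, 7], [3], [4]].
Insert 6: 6 bumps 7 from row 1; 7 appends to row 2. P = [[1, 2, 6], [3, 7], [4]].
Insert 5: 5 bumps 6 from row 1; 6 bumps 7 from row 2; 7 appends to row 3. P = [[1, 2, 5], [3, 6], [4, 7]].
Insert 8: appended to row 1. P = [[1, 2, 5, 8], [3, 6], [4, 7]].

So P = [[1, 2, 5, 8], [3, 6], [4, 7]].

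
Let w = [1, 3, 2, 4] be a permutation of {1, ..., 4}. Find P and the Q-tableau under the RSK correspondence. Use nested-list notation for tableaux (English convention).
P = [[1, 2, 4], [3]], Q = [[1, 2, 4], [3]]

Insert each entry of the permutation into P by Schensted row insertion, recording in Q the position of each new cell.

Insert 1: appended to row 1. P = [[1]].
Insert 3: appended to row 1. P = [[1, 3]].
Insert 2: 2 bumps 3 from row 1; 3 starts row 2. P = [[1, 2], [3]].
Insert 4: appended to row 1. P = [[1, 2, 4], [3]].

So P = [[1, 2, 4], [3]], Q = [[1, 2, 4], [3]].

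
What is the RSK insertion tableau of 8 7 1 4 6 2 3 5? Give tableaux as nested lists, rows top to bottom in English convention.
P = [[1, 2, 3, 5], [4, 6], [7], [8]]

Insert 8: appended to row 1. P = [[8]].
Insert 7: 7 bumps 8 from row 1; 8 starts row 2. P = [[7], [8]].
Insert 1: 1 bumps 7 from row 1; 7 bumps 8 from row 2; 8 starts row 3. P = [[1], [7], [8]].
Insert 4: appended to row 1. P = [[1, 4], [7], [8]].
Insert 6: appended to row 1. P = [[1, 4, 6], [7], [8]].
Insert 2: 2 bumps 4 from row 1; 4 bumps 7 from row 2; 7 bumps 8 from row 3; 8 starts row 4. P = [[1, 2, 6], [4], [7], [8]].
Insert 3: 3 bumps 6 from row 1; 6 appends to row 2. P = [[1, 2, 3], [4, 6], [7], [8]].
Insert 5: appended to row 1. P = [[1, 2, 3, 5], [4, 6], [7], [8]].

So P = [[1, 2, 3, 5], [4, 6], [7], [8]].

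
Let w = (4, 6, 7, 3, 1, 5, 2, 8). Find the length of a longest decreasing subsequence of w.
3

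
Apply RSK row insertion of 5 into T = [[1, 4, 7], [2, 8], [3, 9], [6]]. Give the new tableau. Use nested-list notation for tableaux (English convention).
[[1, 4, 5], [2, 7], [3, 8], [6, 9]]

In row 1, 5 replaces 7 (the leftmost entry greater than 5); 7 is bumped to row 2. In row 2, 7 replaces 8 (the leftmost entry greater than 7); 8 is bumped to row 3. In row 3, 8 replaces 9 (the leftmost entry greater than 8); 9 is bumped to row 4. 9 is appended to row 4. The new tableau is [[1, 4, 5], [2, 7], [3, 8], [6, 9]].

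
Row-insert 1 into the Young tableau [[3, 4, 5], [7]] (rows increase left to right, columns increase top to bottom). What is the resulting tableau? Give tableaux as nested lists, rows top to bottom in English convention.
In row 1, 1 replaces 3 (the leftmost entry greater than 1); 3 is bumped to row 2. In row 2, 3 replaces 7 (the leftmost entry greater than 3); 7 is bumped to row 3. 7 starts a new row 3. The new tableau is [[1, 4, 5], [3], [7]].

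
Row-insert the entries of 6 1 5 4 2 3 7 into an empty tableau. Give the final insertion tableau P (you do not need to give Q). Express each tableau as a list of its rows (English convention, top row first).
P = [[1, 2, 3, 7], [4], [5], [6]]

Insert 6: appended to row 1. P = [[6]].
Insert 1: 1 bumps 6 from row 1; 6 starts row 2. P = [[1], [6]].
Insert 5: appended to row 1. P = [[1, 5], [6]].
Insert 4: 4 bumps 5 from row 1; 5 bumps 6 from row 2; 6 starts row 3. P = [[1, 4], [5], [6]].
Insert 2: 2 bumps 4 from row 1; 4 bumps 5 from row 2; 5 bumps 6 from row 3; 6 starts row 4. P = [[1, 2], [4], [5], [6]].
Insert 3: appended to row 1. P = [[1, 2, 3], [4], [5], [6]].
Insert 7: appended to row 1. P = [[1, 2, 3, 7], [4], [5], [6]].

So P = [[1, 2, 3, 7], [4], [5], [6]].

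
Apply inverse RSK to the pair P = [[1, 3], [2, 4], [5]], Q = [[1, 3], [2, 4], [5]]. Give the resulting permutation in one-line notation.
2 1 5 4 3

Reverse the RSK construction: for i from n down to 1, find the cell of Q containing i, remove the entry at that cell from P, and reverse-bump it up through P; the value ejected from row 1 is w(i).

Step i=5: Q has 5 at row 3, column 1; remove 5 from row 3 of P and reverse-bump: 5 enters row 2 and ejects 4; 4 enters row 1 and ejects 3. So w(5) = 3. P is now [[1, 4], [2, 5]].
Step i=4: Q has 4 at row 2, column 2; remove 5 from row 2 of P and reverse-bump: 5 enters row 1 and ejects 4. So w(4) = 4. P is now [[1, 5], [2]].
Step i=3: Q has 3 at row 1, column 2; remove that cell from P, ejecting 5. So w(3) = 5. P is now [[1], [2]].
Step i=2: Q has 2 at row 2, column 1; remove 2 from row 2 of P and reverse-bump: 2 enters row 1 and ejects 1. So w(2) = 1. P is now [[2]].
Step i=1: Q has 1 at row 1, column 1; remove that cell from P, ejecting 2. So w(1) = 2. P is now [].

So w = 2 1 5 4 3.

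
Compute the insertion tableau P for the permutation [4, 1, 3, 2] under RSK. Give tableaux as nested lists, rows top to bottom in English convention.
P = [[1, 2], [3], [4]]

Insert 4: appended to row 1. P = [[4]].
Insert 1: 1 bumps 4 from row 1; 4 starts row 2. P = [[1], [4]].
Insert 3: appended to row 1. P = [[1, 3], [4]].
Insert 2: 2 bumps 3 from row 1; 3 bumps 4 from row 2; 4 starts row 3. P = [[1, 2], [3], [4]].

So P = [[1, 2], [3], [4]].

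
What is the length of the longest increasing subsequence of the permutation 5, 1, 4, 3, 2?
2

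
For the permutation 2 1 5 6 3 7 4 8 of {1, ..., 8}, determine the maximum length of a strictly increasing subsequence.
5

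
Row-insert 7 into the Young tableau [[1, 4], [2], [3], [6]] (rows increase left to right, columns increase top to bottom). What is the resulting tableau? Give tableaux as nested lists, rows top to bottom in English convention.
7 is larger than every entry of row 1, so it is appended to row 1. The new tableau is [[1, 4, 7], [2], [3], [6]].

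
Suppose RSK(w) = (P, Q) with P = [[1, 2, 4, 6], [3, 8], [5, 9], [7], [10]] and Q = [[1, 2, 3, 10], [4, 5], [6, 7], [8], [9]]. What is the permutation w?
Reverse the RSK construction: for i from n down to 1, find the cell of Q containing i, remove the entry at that cell from P, and reverse-bump it up through P; the value ejected from row 1 is w(i).

Step i=10: Q has 10 at row 1, column 4; remove that cell from P, ejecting 6. So w(10) = 6. P is now [[1, 2, 4], [3, 8], [5, 9], [7], [10]].
Step i=9: Q has 9 at row 5, column 1; remove 10 from row 5 of P and reverse-bump: 10 enters row 4 and ejects 7; 7 enters row 3 and ejects 5; 5 enters row 2 and ejects 3; 3 enters row 1 and ejects 2. So w(9) = 2. P is now [[1, 3, 4], [5, 8], [7, 9], [10]].
Step i=8: Q has 8 at row 4, column 1; remove 10 from row 4 of P and reverse-bump: 10 enters row 3 and ejects 9; 9 enters row 2 and ejects 8; 8 enters row 1 and ejects 4. So w(8) = 4. P is now [[1, 3, 8], [5, 9], [7, 10]].
Step i=7: Q has 7 at row 3, column 2; remove 10 from row 3 of P and reverse-bump: 10 enters row 2 and ejects 9; 9 enters row 1 and ejects 8. So w(7) = 8. P is now [[1, 3, 9], [5, 10], [7]].
Step i=6: Q has 6 at row 3, column 1; remove 7 from row 3 of P and reverse-bump: 7 enters row 2 and ejects 5; 5 enters row 1 and ejects 3. So w(6) = 3. P is now [[1, 5, 9], [7, 10]].
Step i=5: Q has 5 at row 2, column 2; remove 10 from row 2 of P and reverse-bump: 10 enters row 1 and ejects 9. So w(5) = 9. P is now [[1, 5, 10], [7]].
Step i=4: Q has 4 at row 2, column 1; remove 7 from row 2 of P and reverse-bump: 7 enters row 1 and ejects 5. So w(4) = 5. P is now [[1, 7, 10]].
Step i=3: Q has 3 at row 1, column 3; remove that cell from P, ejecting 10. So w(3) = 10. P is now [[1, 7]].
Step i=2: Q has 2 at row 1, column 2; remove that cell from P, ejecting 7. So w(2) = 7. P is now [[1]].
Step i=1: Q has 1 at row 1, column 1; remove that cell from P, ejecting 1. So w(1) = 1. P is now [].

So w = 1 7 10 5 9 3 8 4 2 6.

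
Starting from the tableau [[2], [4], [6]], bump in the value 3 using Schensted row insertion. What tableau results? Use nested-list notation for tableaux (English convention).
3 is larger than every entry of row 1, so it is appended to row 1. The new tableau is [[2, 3], [4], [6]].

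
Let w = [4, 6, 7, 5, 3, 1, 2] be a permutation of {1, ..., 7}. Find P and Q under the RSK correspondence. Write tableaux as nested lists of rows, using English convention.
P = [[1, 2, 7], [3, 5], [4], [6]], Q = [[1, 2, 3], [4, 7], [5], [6]]

Insert each entry of the permutation into P by Schensted row insertion, recording in Q the position of each new cell.

After inserting 4: P = [[4]].
After inserting 6: P = [[4, 6]].
After inserting 7: P = [[4, 6, 7]].
After inserting 5: P = [[4, 5, 7], [6]].
After inserting 3: P = [[3, 5, 7], [4], [6]].
After inserting 1: P = [[1, 5, 7], [3], [4], [6]].
After inserting 2: P = [[1, 2, 7], [3, 5], [4], [6]].

So P = [[1, 2, 7], [3, 5], [4], [6]], Q = [[1, 2, 3], [4, 7], [5], [6]].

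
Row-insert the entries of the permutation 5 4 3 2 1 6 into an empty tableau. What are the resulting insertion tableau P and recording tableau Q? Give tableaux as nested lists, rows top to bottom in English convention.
P = [[1, 6], [2], [3], [4], [5]], Q = [[1, 6], [2], [3], [4], [5]]

Insert each entry of the permutation into P by Schensted row insertion, recording in Q the position of each new cell.

Insert 5: appended to row 1. P = [[5]], Q = [[1]].
Insert 4: 4 bumps 5 from row 1; 5 starts row 2. P = [[4], [5]], Q = [[1], [2]].
Insert 3: 3 bumps 4 from row 1; 4 bumps 5 from row 2; 5 starts row 3. P = [[3], [4], [5]], Q = [[1], [2], [3]].
Insert 2: 2 bumps 3 from row 1; 3 bumps 4 from row 2; 4 bumps 5 from row 3; 5 starts row 4. P = [[2], [3], [4], [5]], Q = [[1], [2], [3], [4]].
Insert 1: 1 bumps 2 from row 1; 2 bumps 3 from row 2; 3 bumps 4 from row 3; 4 bumps 5 from row 4; 5 starts row 5. P = [[1], [2], [3], [4], [5]], Q = [[1], [2], [3], [4], [5]].
Insert 6: appended to row 1. P = [[1, 6], [2], [3], [4], [5]], Q = [[1, 6], [2], [3], [4], [5]].

So P = [[1, 6], [2], [3], [4], [5]], Q = [[1, 6], [2], [3], [4], [5]].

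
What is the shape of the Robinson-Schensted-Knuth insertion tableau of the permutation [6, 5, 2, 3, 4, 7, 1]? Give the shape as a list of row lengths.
[4, 1, 1, 1]

Row-insert each entry into an empty tableau.

After inserting 6: P = [[6]].
After inserting 5: P = [[5], [6]].
After inserting 2: P = [[2], [5], [6]].
After inserting 3: P = [[2, 3], [5], [6]].
After inserting 4: P = [[2, 3, 4], [5], [6]].
After inserting 7: P = [[2, 3, 4, 7], [5], [6]].
After inserting 1: P = [[1, 3, 4, 7], [2], [5], [6]].

The final insertion tableau P = [[1, 3, 4, 7], [2], [5], [6]] has shape [4, 1, 1, 1].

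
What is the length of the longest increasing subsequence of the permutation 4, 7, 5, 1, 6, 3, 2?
3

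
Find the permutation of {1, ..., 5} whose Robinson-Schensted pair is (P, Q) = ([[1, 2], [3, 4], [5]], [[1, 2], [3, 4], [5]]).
Reverse the RSK construction: for i from n down to 1, find the cell of Q containing i, remove the entry at that cell from P, and reverse-bump it up through P; the value ejected from row 1 is w(i).

Step i=5: Q has 5 at row 3, column 1; remove 5 from row 3 of P and reverse-bump: 5 enters row 2 and ejects 4; 4 enters row 1 and ejects 2. So w(5) = 2. P is now [[1, 4], [3, 5]].
Step i=4: Q has 4 at row 2, column 2; remove 5 from row 2 of P and reverse-bump: 5 enters row 1 and ejects 4. So w(4) = 4. P is now [[1, 5], [3]].
Step i=3: Q has 3 at row 2, column 1; remove 3 from row 2 of P and reverse-bump: 3 enters row 1 and ejects 1. So w(3) = 1. P is now [[3, 5]].
Step i=2: Q has 2 at row 1, column 2; remove that cell from P, ejecting 5. So w(2) = 5. P is now [[3]].
Step i=1: Q has 1 at row 1, column 1; remove that cell from P, ejecting 3. So w(1) = 3. P is now [].

So w = 3 5 1 4 2.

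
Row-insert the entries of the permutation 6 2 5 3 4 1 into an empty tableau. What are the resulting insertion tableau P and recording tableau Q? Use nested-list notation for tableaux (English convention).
P = [[1, 3, 4], [2], [5], [6]], Q = [[1, 3, 5], [2], [4], [6]]

Insert each entry of the permutation into P by Schensted row insertion, recording in Q the position of each new cell.

Insert 6: appended to row 1. P = [[6]].
Insert 2: 2 bumps 6 from row 1; 6 starts row 2. P = [[2], [6]].
Insert 5: appended to row 1. P = [[2, 5], [6]].
Insert 3: 3 bumps 5 from row 1; 5 bumps 6 from row 2; 6 starts row 3. P = [[2, 3], [5], [6]].
Insert 4: appended to row 1. P = [[2, 3, 4], [5], [6]].
Insert 1: 1 bumps 2 from row 1; 2 bumps 5 from row 2; 5 bumps 6 from row 3; 6 starts row 4. P = [[1, 3, 4], [2], [5], [6]].

So P = [[1, 3, 4], [2], [5], [6]], Q = [[1, 3, 5], [2], [4], [6]].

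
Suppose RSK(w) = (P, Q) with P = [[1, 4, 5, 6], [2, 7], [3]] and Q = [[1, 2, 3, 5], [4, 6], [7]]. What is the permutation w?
3 4 5 2 7 6 1

Reverse RSK: for i = n, n-1, ..., 1, locate i in Q, remove the corresponding corner cell from P, and reverse-bump its entry up through P; the value ejected from row 1 is w(i).

So w = 3 4 5 2 7 6 1.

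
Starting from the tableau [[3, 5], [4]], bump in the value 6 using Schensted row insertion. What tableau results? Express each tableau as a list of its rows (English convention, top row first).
6 is larger than every entry of row 1, so it is appended to row 1. The new tableau is [[3, 5, 6], [4]].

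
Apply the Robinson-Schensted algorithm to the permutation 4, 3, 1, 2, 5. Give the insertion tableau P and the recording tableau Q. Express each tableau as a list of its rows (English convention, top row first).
P = [[1, 2, 5], [3], [4]], Q = [[1, 4, 5], [2], [3]]

Insert each entry of the permutation into P by Schensted row insertion, recording in Q the position of each new cell.

Insert 4: appended to row 1. P = [[4]].
Insert 3: 3 bumps 4 from row 1; 4 starts row 2. P = [[3], [4]].
Insert 1: 1 bumps 3 from row 1; 3 bumps 4 from row 2; 4 starts row 3. P = [[1], [3], [4]].
Insert 2: appended to row 1. P = [[1, 2], [3], [4]].
Insert 5: appended to row 1. P = [[1, 2, 5], [3], [4]].

So P = [[1, 2, 5], [3], [4]], Q = [[1, 4, 5], [2], [3]].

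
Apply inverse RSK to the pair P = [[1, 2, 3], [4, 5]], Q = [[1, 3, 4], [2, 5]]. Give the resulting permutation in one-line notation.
Reverse the RSK construction: for i from n down to 1, find the cell of Q containing i, remove the entry at that cell from P, and reverse-bump it up through P; the value ejected from row 1 is w(i).

Step i=5: Q has 5 at row 2, column 2; remove 5 from row 2 of P and reverse-bump: 5 enters row 1 and ejects 3. So w(5) = 3. P is now [[1, 2, 5], [4]].
Step i=4: Q has 4 at row 1, column 3; remove that cell from P, ejecting 5. So w(4) = 5. P is now [[1, 2], [4]].
Step i=3: Q has 3 at row 1, column 2; remove that cell from P, ejecting 2. So w(3) = 2. P is now [[1], [4]].
Step i=2: Q has 2 at row 2, column 1; remove 4 from row 2 of P and reverse-bump: 4 enters row 1 and ejects 1. So w(2) = 1. P is now [[4]].
Step i=1: Q has 1 at row 1, column 1; remove that cell from P, ejecting 4. So w(1) = 4. P is now [].

So w = 4 1 2 5 3.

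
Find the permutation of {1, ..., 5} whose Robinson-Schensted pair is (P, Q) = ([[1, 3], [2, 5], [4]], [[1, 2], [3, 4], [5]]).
4 5 2 3 1

Reverse the RSK construction: for i from n down to 1, find the cell of Q containing i, remove the entry at that cell from P, and reverse-bump it up through P; the value ejected from row 1 is w(i).

Step i=5: Q has 5 at row 3, column 1; remove 4 from row 3 of P and reverse-bump: 4 enters row 2 and ejects 2; 2 enters row 1 and ejects 1. So w(5) = 1. P is now [[2, 3], [4, 5]].
Step i=4: Q has 4 at row 2, column 2; remove 5 from row 2 of P and reverse-bump: 5 enters row 1 and ejects 3. So w(4) = 3. P is now [[2, 5], [4]].
Step i=3: Q has 3 at row 2, column 1; remove 4 from row 2 of P and reverse-bump: 4 enters row 1 and ejects 2. So w(3) = 2. P is now [[4, 5]].
Step i=2: Q has 2 at row 1, column 2; remove that cell from P, ejecting 5. So w(2) = 5. P is now [[4]].
Step i=1: Q has 1 at row 1, column 1; remove that cell from P, ejecting 4. So w(1) = 4. P is now [].

So w = 4 5 2 3 1.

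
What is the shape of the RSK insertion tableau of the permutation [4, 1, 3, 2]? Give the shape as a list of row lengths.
[2, 1, 1]

Row-insert each entry into an empty tableau.

After inserting 4: P = [[4]].
After inserting 1: P = [[1], [4]].
After inserting 3: P = [[1, 3], [4]].
After inserting 2: P = [[1, 2], [3], [4]].

The final insertion tableau P = [[1, 2], [3], [4]] has shape [2, 1, 1].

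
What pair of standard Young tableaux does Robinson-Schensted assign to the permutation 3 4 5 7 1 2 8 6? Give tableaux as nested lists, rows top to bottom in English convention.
P = [[1, 2, 5, 6, 8], [3, 4, 7]], Q = [[1, 2, 3, 4, 7], [5, 6, 8]]

Insert each entry of the permutation into P by Schensted row insertion, recording in Q the position of each new cell.

Insert 3: appended to row 1. P = [[3]].
Insert 4: appended to row 1. P = [[3, 4]].
Insert 5: appended to row 1. P = [[3, 4, 5]].
Insert 7: appended to row 1. P = [[3, 4, 5, 7]].
Insert 1: 1 bumps 3 from row 1; 3 starts row 2. P = [[1, 4, 5, 7], [3]].
Insert 2: 2 bumps 4 from row 1; 4 appends to row 2. P = [[1, 2, 5, 7], [3, 4]].
Insert 8: appended to row 1. P = [[1, 2, 5, 7, 8], [3, 4]].
Insert 6: 6 bumps 7 from row 1; 7 appends to row 2. P = [[1, 2, 5, 6, 8], [3, 4, 7]].

So P = [[1, 2, 5, 6, 8], [3, 4, 7]], Q = [[1, 2, 3, 4, 7], [5, 6, 8]].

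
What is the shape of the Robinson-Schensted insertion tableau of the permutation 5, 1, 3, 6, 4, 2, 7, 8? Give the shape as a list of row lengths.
Row-insert each entry into an empty tableau.

After inserting 5: P = [[5]].
After inserting 1: P = [[1], [5]].
After inserting 3: P = [[1, 3], [5]].
After inserting 6: P = [[1, 3, 6], [5]].
After inserting 4: P = [[1, 3, 4], [5, 6]].
After inserting 2: P = [[1, 2, 4], [3, 6], [5]].
After inserting 7: P = [[1, 2, 4, 7], [3, 6], [5]].
After inserting 8: P = [[1, 2, 4, 7, 8], [3, 6], [5]].

The final insertion tableau P = [[1, 2, 4, 7, 8], [3, 6], [5]] has shape [5, 2, 1].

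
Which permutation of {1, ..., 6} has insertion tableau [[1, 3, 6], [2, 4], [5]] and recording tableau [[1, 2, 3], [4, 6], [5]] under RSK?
Reverse the RSK construction: for i from n down to 1, find the cell of Q containing i, remove the entry at that cell from P, and reverse-bump it up through P; the value ejected from row 1 is w(i).

Step i=6: Q has 6 at row 2, column 2; remove 4 from row 2 of P and reverse-bump: 4 enters row 1 and ejects 3. So w(6) = 3. P is now [[1, 4, 6], [2], [5]].
Step i=5: Q has 5 at row 3, column 1; remove 5 from row 3 of P and reverse-bump: 5 enters row 2 and ejects 2; 2 enters row 1 and ejects 1. So w(5) = 1. P is now [[2, 4, 6], [5]].
Step i=4: Q has 4 at row 2, column 1; remove 5 from row 2 of P and reverse-bump: 5 enters row 1 and ejects 4. So w(4) = 4. P is now [[2, 5, 6]].
Step i=3: Q has 3 at row 1, column 3; remove that cell from P, ejecting 6. So w(3) = 6. P is now [[2, 5]].
Step i=2: Q has 2 at row 1, column 2; remove that cell from P, ejecting 5. So w(2) = 5. P is now [[2]].
Step i=1: Q has 1 at row 1, column 1; remove that cell from P, ejecting 2. So w(1) = 2. P is now [].

So w = 2 5 6 4 1 3.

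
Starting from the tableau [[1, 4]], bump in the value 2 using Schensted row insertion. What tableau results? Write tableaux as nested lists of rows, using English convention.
In row 1, 2 replaces 4 (the leftmost entry greater than 2); 4 is bumped to row 2. 4 starts a new row 2. The new tableau is [[1, 2], [4]].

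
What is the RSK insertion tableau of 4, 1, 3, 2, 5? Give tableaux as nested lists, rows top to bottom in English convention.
Insert 4: appended to row 1. P = [[4]].
Insert 1: 1 bumps 4 from row 1; 4 starts row 2. P = [[1], [4]].
Insert 3: appended to row 1. P = [[1, 3], [4]].
Insert 2: 2 bumps 3 from row 1; 3 bumps 4 from row 2; 4 starts row 3. P = [[1, 2], [3], [4]].
Insert 5: appended to row 1. P = [[1, 2, 5], [3], [4]].

So P = [[1, 2, 5], [3], [4]].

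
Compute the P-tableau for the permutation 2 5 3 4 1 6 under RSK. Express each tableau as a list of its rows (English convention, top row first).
P = [[1, 3, 4, 6], [2], [5]]

Insert 2: appended to row 1. P = [[2]].
Insert 5: appended to row 1. P = [[2, 5]].
Insert 3: 3 bumps 5 from row 1; 5 starts row 2. P = [[2, 3], [5]].
Insert 4: appended to row 1. P = [[2, 3, 4], [5]].
Insert 1: 1 bumps 2 from row 1; 2 bumps 5 from row 2; 5 starts row 3. P = [[1, 3, 4], [2], [5]].
Insert 6: appended to row 1. P = [[1, 3, 4, 6], [2], [5]].

So P = [[1, 3, 4, 6], [2], [5]].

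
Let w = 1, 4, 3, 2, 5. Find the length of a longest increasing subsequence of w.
3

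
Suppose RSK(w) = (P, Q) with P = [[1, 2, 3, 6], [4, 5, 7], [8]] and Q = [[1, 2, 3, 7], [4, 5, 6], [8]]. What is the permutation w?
Reverse the RSK construction: for i from n down to 1, find the cell of Q containing i, remove the entry at that cell from P, and reverse-bump it up through P; the value ejected from row 1 is w(i).

Step i=8: Q has 8 at row 3, column 1; remove 8 from row 3 of P and reverse-bump: 8 enters row 2 and ejects 7; 7 enters row 1 and ejects 6. So w(8) = 6. P is now [[1, 2, 3, 7], [4, 5, 8]].
Step i=7: Q has 7 at row 1, column 4; remove that cell from P, ejecting 7. So w(7) = 7. P is now [[1, 2, 3], [4, 5, 8]].
Step i=6: Q has 6 at row 2, column 3; remove 8 from row 2 of P and reverse-bump: 8 enters row 1 and ejects 3. So w(6) = 3. P is now [[1, 2, 8], [4, 5]].
Step i=5: Q has 5 at row 2, column 2; remove 5 from row 2 of P and reverse-bump: 5 enters row 1 and ejects 2. So w(5) = 2. P is now [[1, 5, 8], [4]].
Step i=4: Q has 4 at row 2, column 1; remove 4 from row 2 of P and reverse-bump: 4 enters row 1 and ejects 1. So w(4) = 1. P is now [[4, 5, 8]].
Step i=3: Q has 3 at row 1, column 3; remove that cell from P, ejecting 8. So w(3) = 8. P is now [[4, 5]].
Step i=2: Q has 2 at row 1, column 2; remove that cell from P, ejecting 5. So w(2) = 5. P is now [[4]].
Step i=1: Q has 1 at row 1, column 1; remove that cell from P, ejecting 4. So w(1) = 4. P is now [].

So w = 4 5 8 1 2 3 7 6.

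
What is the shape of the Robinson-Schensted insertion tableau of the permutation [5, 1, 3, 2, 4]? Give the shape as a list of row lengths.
Row-insert each entry into an empty tableau.

After inserting 5: P = [[5]].
After inserting 1: P = [[1], [5]].
After inserting 3: P = [[1, 3], [5]].
After inserting 2: P = [[1, 2], [3], [5]].
After inserting 4: P = [[1, 2, 4], [3], [5]].

The final insertion tableau P = [[1, 2, 4], [3], [5]] has shape [3, 1, 1].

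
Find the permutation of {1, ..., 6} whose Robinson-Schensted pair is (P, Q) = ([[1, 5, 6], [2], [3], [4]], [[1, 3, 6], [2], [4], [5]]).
4 3 5 2 1 6

Reverse RSK: for i = n, n-1, ..., 1, locate i in Q, remove the corresponding corner cell from P, and reverse-bump its entry up through P; the value ejected from row 1 is w(i).

So w = 4 3 5 2 1 6.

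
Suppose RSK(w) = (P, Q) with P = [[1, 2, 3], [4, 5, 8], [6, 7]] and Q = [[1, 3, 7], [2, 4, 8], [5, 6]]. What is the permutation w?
Reverse the RSK construction: for i from n down to 1, find the cell of Q containing i, remove the entry at that cell from P, and reverse-bump it up through P; the value ejected from row 1 is w(i).

Step i=8: Q has 8 at row 2, column 3; remove 8 from row 2 of P and reverse-bump: 8 enters row 1 and ejects 3. So w(8) = 3. P is now [[1, 2, 8], [4, 5], [6, 7]].
Step i=7: Q has 7 at row 1, column 3; remove that cell from P, ejecting 8. So w(7) = 8. P is now [[1, 2], [4, 5], [6, 7]].
Step i=6: Q has 6 at row 3, column 2; remove 7 from row 3 of P and reverse-bump: 7 enters row 2 and ejects 5; 5 enters row 1 and ejects 2. So w(6) = 2. P is now [[1, 5], [4, 7], [6]].
Step i=5: Q has 5 at row 3, column 1; remove 6 from row 3 of P and reverse-bump: 6 enters row 2 and ejects 4; 4 enters row 1 and ejects 1. So w(5) = 1. P is now [[4, 5], [6, 7]].
Step i=4: Q has 4 at row 2, column 2; remove 7 from row 2 of P and reverse-bump: 7 enters row 1 and ejects 5. So w(4) = 5. P is now [[4, 7], [6]].
Step i=3: Q has 3 at row 1, column 2; remove that cell from P, ejecting 7. So w(3) = 7. P is now [[4], [6]].
Step i=2: Q has 2 at row 2, column 1; remove 6 from row 2 of P and reverse-bump: 6 enters row 1 and ejects 4. So w(2) = 4. P is now [[6]].
Step i=1: Q has 1 at row 1, column 1; remove that cell from P, ejecting 6. So w(1) = 6. P is now [].

So w = 6 4 7 5 1 2 8 3.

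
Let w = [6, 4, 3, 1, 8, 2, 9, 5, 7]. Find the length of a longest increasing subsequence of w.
4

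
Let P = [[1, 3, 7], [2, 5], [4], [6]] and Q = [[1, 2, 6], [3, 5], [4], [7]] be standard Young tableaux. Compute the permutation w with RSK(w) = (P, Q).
4 6 5 2 3 7 1

Reverse the RSK construction: for i from n down to 1, find the cell of Q containing i, remove the entry at that cell from P, and reverse-bump it up through P; the value ejected from row 1 is w(i).

Step i=7: Q has 7 at row 4, column 1; remove 6 from row 4 of P and reverse-bump: 6 enters row 3 and ejects 4; 4 enters row 2 and ejects 2; 2 enters row 1 and ejects 1. So w(7) = 1. P is now [[2, 3, 7], [4, 5], [6]].
Step i=6: Q has 6 at row 1, column 3; remove that cell from P, ejecting 7. So w(6) = 7. P is now [[2, 3], [4, 5], [6]].
Step i=5: Q has 5 at row 2, column 2; remove 5 from row 2 of P and reverse-bump: 5 enters row 1 and ejects 3. So w(5) = 3. P is now [[2, 5], [4], [6]].
Step i=4: Q has 4 at row 3, column 1; remove 6 from row 3 of P and reverse-bump: 6 enters row 2 and ejects 4; 4 enters row 1 and ejects 2. So w(4) = 2. P is now [[4, 5], [6]].
Step i=3: Q has 3 at row 2, column 1; remove 6 from row 2 of P and reverse-bump: 6 enters row 1 and ejects 5. So w(3) = 5. P is now [[4, 6]].
Step i=2: Q has 2 at row 1, column 2; remove that cell from P, ejecting 6. So w(2) = 6. P is now [[4]].
Step i=1: Q has 1 at row 1, column 1; remove that cell from P, ejecting 4. So w(1) = 4. P is now [].

So w = 4 6 5 2 3 7 1.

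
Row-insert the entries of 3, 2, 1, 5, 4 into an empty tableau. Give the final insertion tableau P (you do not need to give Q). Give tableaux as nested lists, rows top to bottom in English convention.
Insert 3: appended to row 1. P = [[3]].
Insert 2: 2 bumps 3 from row 1; 3 starts row 2. P = [[2], [3]].
Insert 1: 1 bumps 2 from row 1; 2 bumps 3 from row 2; 3 starts row 3. P = [[1], [2], [3]].
Insert 5: appended to row 1. P = [[1, 5], [2], [3]].
Insert 4: 4 bumps 5 from row 1; 5 appends to row 2. P = [[1, 4], [2, 5], [3]].

So P = [[1, 4], [2, 5], [3]].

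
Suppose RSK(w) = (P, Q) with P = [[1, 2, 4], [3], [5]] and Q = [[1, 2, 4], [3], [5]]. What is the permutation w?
Reverse the RSK construction: for i from n down to 1, find the cell of Q containing i, remove the entry at that cell from P, and reverse-bump it up through P; the value ejected from row 1 is w(i).

Step i=5: Q has 5 at row 3, column 1; remove 5 from row 3 of P and reverse-bump: 5 enters row 2 and ejects 3; 3 enters row 1 and ejects 2. So w(5) = 2. P is now [[1, 3, 4], [5]].
Step i=4: Q has 4 at row 1, column 3; remove that cell from P, ejecting 4. So w(4) = 4. P is now [[1, 3], [5]].
Step i=3: Q has 3 at row 2, column 1; remove 5 from row 2 of P and reverse-bump: 5 enters row 1 and ejects 3. So w(3) = 3. P is now [[1, 5]].
Step i=2: Q has 2 at row 1, column 2; remove that cell from P, ejecting 5. So w(2) = 5. P is now [[1]].
Step i=1: Q has 1 at row 1, column 1; remove that cell from P, ejecting 1. So w(1) = 1. P is now [].

So w = 1 5 3 4 2.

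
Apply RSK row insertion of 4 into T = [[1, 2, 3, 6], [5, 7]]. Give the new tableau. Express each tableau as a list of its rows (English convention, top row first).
In row 1, 4 replaces 6 (the leftmost entry greater than 4); 6 is bumped to row 2. In row 2, 6 replaces 7 (the leftmost entry greater than 6); 7 is bumped to row 3. 7 starts a new row 3. The new tableau is [[1, 2, 3, 4], [5, 6], [7]].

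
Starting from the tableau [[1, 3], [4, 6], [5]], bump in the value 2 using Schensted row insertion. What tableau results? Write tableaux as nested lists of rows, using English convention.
In row 1, 2 replaces 3 (the leftmost entry greater than 2); 3 is bumped to row 2. In row 2, 3 replaces 4 (the leftmost entry greater than 3); 4 is bumped to row 3. In row 3, 4 replaces 5 (the leftmost entry greater than 4); 5 is bumped to row 4. 5 starts a new row 4. The new tableau is [[1, 2], [3, 6], [4], [5]].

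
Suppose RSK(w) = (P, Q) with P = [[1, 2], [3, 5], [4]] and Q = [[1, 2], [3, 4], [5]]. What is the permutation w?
4 5 1 3 2

Reverse RSK: for i = n, n-1, ..., 1, locate i in Q, remove the corresponding corner cell from P, and reverse-bump its entry up through P; the value ejected from row 1 is w(i).

So w = 4 5 1 3 2.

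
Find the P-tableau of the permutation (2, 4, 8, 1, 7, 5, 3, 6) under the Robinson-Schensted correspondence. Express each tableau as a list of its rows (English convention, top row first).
Insert 2: appended to row 1. P = [[2]].
Insert 4: appended to row 1. P = [[2, 4]].
Insert 8: appended to row 1. P = [[2, 4, 8]].
Insert 1: 1 bumps 2 from row 1; 2 starts row 2. P = [[1, 4, 8], [2]].
Insert 7: 7 bumps 8 from row 1; 8 appends to row 2. P = [[1, 4, 7], [2, 8]].
Insert 5: 5 bumps 7 from row 1; 7 bumps 8 from row 2; 8 starts row 3. P = [[1, 4, 5], [2, 7], [8]].
Insert 3: 3 bumps 4 from row 1; 4 bumps 7 from row 2; 7 bumps 8 from row 3; 8 starts row 4. P = [[1, 3, 5], [2, 4], [7], [8]].
Insert 6: appended to row 1. P = [[1, 3, 5, 6], [2, 4], [7], [8]].

So P = [[1, 3, 5, 6], [2, 4], [7], [8]].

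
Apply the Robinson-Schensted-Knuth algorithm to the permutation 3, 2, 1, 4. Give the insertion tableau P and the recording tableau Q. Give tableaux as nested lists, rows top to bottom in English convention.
P = [[1, 4], [2], [3]], Q = [[1, 4], [2], [3]]

Insert each entry of the permutation into P by Schensted row insertion, recording in Q the position of each new cell.

Insert 3: appended to row 1. P = [[3]].
Insert 2: 2 bumps 3 from row 1; 3 starts row 2. P = [[2], [3]].
Insert 1: 1 bumps 2 from row 1; 2 bumps 3 from row 2; 3 starts row 3. P = [[1], [2], [3]].
Insert 4: appended to row 1. P = [[1, 4], [2], [3]].

So P = [[1, 4], [2], [3]], Q = [[1, 4], [2], [3]].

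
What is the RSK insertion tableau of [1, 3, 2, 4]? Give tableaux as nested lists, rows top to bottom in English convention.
P = [[1, 2, 4], [3]]

After inserting 1: P = [[1]].
After inserting 3: P = [[1, 3]].
After inserting 2: P = [[1, 2], [3]].
After inserting 4: P = [[1, 2, 4], [3]].

So P = [[1, 2, 4], [3]].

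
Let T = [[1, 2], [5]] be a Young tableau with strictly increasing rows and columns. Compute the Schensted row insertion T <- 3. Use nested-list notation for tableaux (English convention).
[[1, 2, 3], [5]]

3 is larger than every entry of row 1, so it is appended to row 1. The new tableau is [[1, 2, 3], [5]].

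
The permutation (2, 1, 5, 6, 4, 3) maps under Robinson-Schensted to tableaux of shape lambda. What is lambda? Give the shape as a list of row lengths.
Row-insert each entry into an empty tableau.

After inserting 2: P = [[2]].
After inserting 1: P = [[1], [2]].
After inserting 5: P = [[1, 5], [2]].
After inserting 6: P = [[1, 5, 6], [2]].
After inserting 4: P = [[1, 4, 6], [2, 5]].
After inserting 3: P = [[1, 3, 6], [2, 4], [5]].

The final insertion tableau P = [[1, 3, 6], [2, 4], [5]] has shape [3, 2, 1].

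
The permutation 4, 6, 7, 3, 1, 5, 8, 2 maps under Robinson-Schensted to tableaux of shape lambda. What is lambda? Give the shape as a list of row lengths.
Row-insert each entry into an empty tableau.

After inserting 4: P = [[4]].
After inserting 6: P = [[4, 6]].
After inserting 7: P = [[4, 6, 7]].
After inserting 3: P = [[3, 6, 7], [4]].
After inserting 1: P = [[1, 6, 7], [3], [4]].
After inserting 5: P = [[1, 5, 7], [3, 6], [4]].
After inserting 8: P = [[1, 5, 7, 8], [3, 6], [4]].
After inserting 2: P = [[1, 2, 7, 8], [3, 5], [4, 6]].

The final insertion tableau P = [[1, 2, 7, 8], [3, 5], [4, 6]] has shape [4, 2, 2].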